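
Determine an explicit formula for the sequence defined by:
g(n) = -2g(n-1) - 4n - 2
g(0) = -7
First-order linear with linear forcing.
Homogeneous solution: g_h(n) = A·(-2)^n.
Try particular g_p(n) = pn + q. Substituting:
  pn + q = -2(p(n-1) + q) - 4n - 2.
Matching the n-coefficient: p = -2p - 4 ⇒ p = - \frac{4}{3}.
Matching constants: q = 2p - 2q - 2 ⇒ q = - \frac{14}{9}.
General: g(n) = A·(-2)^n - \frac{4 n}{3} - \frac{14}{9}.
Apply g(0) = -7: A - \frac{14}{9} = -7 ⇒ A = - \frac{49}{9}.
So g(n) = - \frac{49 \left(-2\right)^{n}}{9} - \frac{4 n}{3} - \frac{14}{9}.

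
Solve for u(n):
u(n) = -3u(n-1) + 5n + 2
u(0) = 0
First-order linear with linear forcing.
Homogeneous solution: u_h(n) = A·(-3)^n.
Try particular u_p(n) = pn + q. Substituting:
  pn + q = -3(p(n-1) + q) + 5n + 2.
Matching the n-coefficient: p = -3p + 5 ⇒ p = \frac{5}{4}.
Matching constants: q = 3p - 3q + 2 ⇒ q = \frac{23}{16}.
General: u(n) = A·(-3)^n + \frac{5 n}{4} + \frac{23}{16}.
Apply u(0) = 0: A + \frac{23}{16} = 0 ⇒ A = - \frac{23}{16}.
So u(n) = - \frac{23 \left(-3\right)^{n}}{16} + \frac{5 n}{4} + \frac{23}{16}.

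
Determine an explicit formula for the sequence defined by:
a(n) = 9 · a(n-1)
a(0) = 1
Pure geometric recurrence with ratio 9.
By induction a(n) = a(0) · (9)^n = 9^{n}.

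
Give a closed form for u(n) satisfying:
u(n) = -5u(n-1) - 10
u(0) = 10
First-order linear non-homogeneous.
Homogeneous solution: u_h(n) = A·(-5)^n.
Try constant particular solution u_p = K: K = -5K - 10 ⇒ K = - \frac{5}{3}.
General: u(n) = A·(-5)^n - \frac{5}{3}.
Apply u(0) = 10: A - \frac{5}{3} = 10 ⇒ A = \frac{35}{3}.
So u(n) = \frac{35 \left(-5\right)^{n}}{3} - \frac{5}{3}.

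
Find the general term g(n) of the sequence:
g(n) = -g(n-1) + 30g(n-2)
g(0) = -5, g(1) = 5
Characteristic equation: x² + x - 30 = 0, which factors as (x - (-6))(x - (5)) = 0.
Roots r₁ = -6, r₂ = 5 (distinct).
General solution: g(n) = A·(-6)^n + B·(5)^n.
From g(0) = -5: A + B = -5.
From g(1) = 5: -6A + 5B = 5.
Solving: A = - \frac{30}{11}, B = - \frac{25}{11}.
So g(n) = - \frac{30 \left(-6\right)^{n}}{11} - \frac{25 \cdot 5^{n}}{11}.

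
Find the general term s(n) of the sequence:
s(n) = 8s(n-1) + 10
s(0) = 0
First-order linear non-homogeneous.
Homogeneous solution: s_h(n) = A·(8)^n.
Try constant particular solution s_p = K: K = 8K + 10 ⇒ K = - \frac{10}{7}.
General: s(n) = A·(8)^n - \frac{10}{7}.
Apply s(0) = 0: A - \frac{10}{7} = 0 ⇒ A = \frac{10}{7}.
So s(n) = \frac{10 \cdot 8^{n}}{7} - \frac{10}{7}.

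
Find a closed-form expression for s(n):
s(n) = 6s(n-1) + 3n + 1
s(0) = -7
First-order linear with linear forcing.
Homogeneous solution: s_h(n) = A·(6)^n.
Try particular s_p(n) = pn + q. Substituting:
  pn + q = 6(p(n-1) + q) + 3n + 1.
Matching the n-coefficient: p = 6p + 3 ⇒ p = - \frac{3}{5}.
Matching constants: q = -6p + 6q + 1 ⇒ q = - \frac{23}{25}.
General: s(n) = A·(6)^n - \frac{3 n}{5} - \frac{23}{25}.
Apply s(0) = -7: A - \frac{23}{25} = -7 ⇒ A = - \frac{152}{25}.
So s(n) = - \frac{152 \cdot 6^{n}}{25} - \frac{3 n}{5} - \frac{23}{25}.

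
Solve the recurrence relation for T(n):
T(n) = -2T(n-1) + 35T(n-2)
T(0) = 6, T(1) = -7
Characteristic equation: x² + 2x - 35 = 0, which factors as (x - (5))(x - (-7)) = 0.
Roots r₁ = 5, r₂ = -7 (distinct).
General solution: T(n) = A·(5)^n + B·(-7)^n.
From T(0) = 6: A + B = 6.
From T(1) = -7: 5A - 7B = -7.
Solving: A = \frac{35}{12}, B = \frac{37}{12}.
So T(n) = \frac{37 \left(-7\right)^{n}}{12} + \frac{35 \cdot 5^{n}}{12}.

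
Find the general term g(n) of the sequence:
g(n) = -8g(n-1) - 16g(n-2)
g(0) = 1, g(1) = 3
Characteristic equation: x² + 8x + 16 = 0, which is (x - (-4))².
Repeated root r = -4.
General solution: g(n) = (A + Bn)·(-4)^n.
From g(0) = 1: A = 1.
From g(1) = 3: (A + B)·(-4) = 3 ⇒ B = - \frac{7}{4}.
So g(n) = \left(1 - \frac{7 n}{4}\right) \cdot (-4)^n.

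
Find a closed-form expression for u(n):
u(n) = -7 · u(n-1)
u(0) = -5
Pure geometric recurrence with ratio -7.
By induction u(n) = u(0) · (-7)^n = - 5 \left(-7\right)^{n}.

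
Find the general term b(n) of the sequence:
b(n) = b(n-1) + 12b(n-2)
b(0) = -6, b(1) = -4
Characteristic equation: x² - x - 12 = 0, which factors as (x - (-3))(x - (4)) = 0.
Roots r₁ = -3, r₂ = 4 (distinct).
General solution: b(n) = A·(-3)^n + B·(4)^n.
From b(0) = -6: A + B = -6.
From b(1) = -4: -3A + 4B = -4.
Solving: A = - \frac{20}{7}, B = - \frac{22}{7}.
So b(n) = - \frac{20 \left(-3\right)^{n}}{7} - \frac{22 \cdot 4^{n}}{7}.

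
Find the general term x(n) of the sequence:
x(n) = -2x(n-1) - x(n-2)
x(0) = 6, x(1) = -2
Characteristic equation: x² + 2x + 1 = 0, which is (x - (-1))².
Repeated root r = -1.
General solution: x(n) = (A + Bn)·(-1)^n.
From x(0) = 6: A = 6.
From x(1) = -2: (A + B)·(-1) = -2 ⇒ B = -4.
So x(n) = \left(6 - 4 n\right) \cdot (-1)^n.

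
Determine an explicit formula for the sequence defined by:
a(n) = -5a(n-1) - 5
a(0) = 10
First-order linear non-homogeneous.
Homogeneous solution: a_h(n) = A·(-5)^n.
Try constant particular solution a_p = K: K = -5K - 5 ⇒ K = - \frac{5}{6}.
General: a(n) = A·(-5)^n - \frac{5}{6}.
Apply a(0) = 10: A - \frac{5}{6} = 10 ⇒ A = \frac{65}{6}.
So a(n) = \frac{65 \left(-5\right)^{n}}{6} - \frac{5}{6}.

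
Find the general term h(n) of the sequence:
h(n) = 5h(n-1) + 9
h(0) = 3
First-order linear non-homogeneous.
Homogeneous solution: h_h(n) = A·(5)^n.
Try constant particular solution h_p = K: K = 5K + 9 ⇒ K = - \frac{9}{4}.
General: h(n) = A·(5)^n - \frac{9}{4}.
Apply h(0) = 3: A - \frac{9}{4} = 3 ⇒ A = \frac{21}{4}.
So h(n) = \frac{21 \cdot 5^{n}}{4} - \frac{9}{4}.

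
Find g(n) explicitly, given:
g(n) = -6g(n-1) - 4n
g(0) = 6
First-order linear with linear forcing.
Homogeneous solution: g_h(n) = A·(-6)^n.
Try particular g_p(n) = pn + q. Substituting:
  pn + q = -6(p(n-1) + q) - 4n.
Matching the n-coefficient: p = -6p - 4 ⇒ p = - \frac{4}{7}.
Matching constants: q = 6p - 6q ⇒ q = - \frac{24}{49}.
General: g(n) = A·(-6)^n - \frac{4 n}{7} - \frac{24}{49}.
Apply g(0) = 6: A - \frac{24}{49} = 6 ⇒ A = \frac{318}{49}.
So g(n) = \frac{318 \left(-6\right)^{n}}{49} - \frac{4 n}{7} - \frac{24}{49}.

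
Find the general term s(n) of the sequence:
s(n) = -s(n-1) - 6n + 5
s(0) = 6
First-order linear with linear forcing.
Homogeneous solution: s_h(n) = A·(-1)^n.
Try particular s_p(n) = pn + q. Substituting:
  pn + q = -(p(n-1) + q) - 6n + 5.
Matching the n-coefficient: p = -p - 6 ⇒ p = -3.
Matching constants: q = p - q + 5 ⇒ q = 1.
General: s(n) = A·(-1)^n - 3 n + 1.
Apply s(0) = 6: A + 1 = 6 ⇒ A = 5.
So s(n) = 5 \left(-1\right)^{n} - 3 n + 1.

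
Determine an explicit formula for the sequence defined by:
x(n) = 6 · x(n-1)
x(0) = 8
Pure geometric recurrence with ratio 6.
By induction x(n) = x(0) · (6)^n = 8 \cdot 6^{n}.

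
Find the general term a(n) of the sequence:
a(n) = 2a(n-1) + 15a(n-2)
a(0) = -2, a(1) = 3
Characteristic equation: x² - 2x - 15 = 0, which factors as (x - (-3))(x - (5)) = 0.
Roots r₁ = -3, r₂ = 5 (distinct).
General solution: a(n) = A·(-3)^n + B·(5)^n.
From a(0) = -2: A + B = -2.
From a(1) = 3: -3A + 5B = 3.
Solving: A = - \frac{13}{8}, B = - \frac{3}{8}.
So a(n) = - \frac{13 \left(-3\right)^{n}}{8} - \frac{3 \cdot 5^{n}}{8}.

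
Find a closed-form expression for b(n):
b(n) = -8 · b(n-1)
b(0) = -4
Pure geometric recurrence with ratio -8.
By induction b(n) = b(0) · (-8)^n = - 4 \left(-8\right)^{n}.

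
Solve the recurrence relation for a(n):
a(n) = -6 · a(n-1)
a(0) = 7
Pure geometric recurrence with ratio -6.
By induction a(n) = a(0) · (-6)^n = 7 \left(-6\right)^{n}.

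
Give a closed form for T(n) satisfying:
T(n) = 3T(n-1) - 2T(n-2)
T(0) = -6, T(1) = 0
Characteristic equation: x² - 3x + 2 = 0, which factors as (x - (2))(x - (1)) = 0.
Roots r₁ = 2, r₂ = 1 (distinct).
General solution: T(n) = A·(2)^n + B·(1)^n.
From T(0) = -6: A + B = -6.
From T(1) = 0: 2A + B = 0.
Solving: A = 6, B = -12.
So T(n) = 6 \cdot 2^{n} - 12.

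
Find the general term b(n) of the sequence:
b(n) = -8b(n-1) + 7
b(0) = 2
First-order linear non-homogeneous.
Homogeneous solution: b_h(n) = A·(-8)^n.
Try constant particular solution b_p = K: K = -8K + 7 ⇒ K = \frac{7}{9}.
General: b(n) = A·(-8)^n + \frac{7}{9}.
Apply b(0) = 2: A + \frac{7}{9} = 2 ⇒ A = \frac{11}{9}.
So b(n) = \frac{11 \left(-8\right)^{n}}{9} + \frac{7}{9}.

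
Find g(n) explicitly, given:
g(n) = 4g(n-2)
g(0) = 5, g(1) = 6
Characteristic equation: x² - 4 = 0, which factors as (x - (2))(x - (-2)) = 0.
Roots r₁ = 2, r₂ = -2 (distinct).
General solution: g(n) = A·(2)^n + B·(-2)^n.
From g(0) = 5: A + B = 5.
From g(1) = 6: 2A - 2B = 6.
Solving: A = 4, B = 1.
So g(n) = \left(-2\right)^{n} + 4 \cdot 2^{n}.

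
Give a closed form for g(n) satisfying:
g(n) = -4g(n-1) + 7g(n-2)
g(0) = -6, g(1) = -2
Characteristic equation: x² + 4x - 7 = 0.
Discriminant Δ = (-4)² + 4·(7) = 44.
Roots r₁,₂ = (-4 ± √44)/2, so r₁ = -2 + \sqrt{11}, r₂ = - \sqrt{11} - 2.
General solution: g(n) = A·r₁^n + B·r₂^n.
From the initial conditions, A + B = -6 and r₁A + r₂B = -2.
Since r₁ - r₂ = √44: A = (-2 - (-6)r₂)/√44 = -3 - \frac{7 \sqrt{11}}{11}, and B = -6 - A = -3 + \frac{7 \sqrt{11}}{11}.
So g(n) = \left(-3 - \frac{7 \sqrt{11}}{11}\right)\left(-2 + \sqrt{11}\right)^n + \left(-3 + \frac{7 \sqrt{11}}{11}\right)\left(- \sqrt{11} - 2\right)^n.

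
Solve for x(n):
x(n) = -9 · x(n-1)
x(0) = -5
Pure geometric recurrence with ratio -9.
By induction x(n) = x(0) · (-9)^n = - 5 \left(-9\right)^{n}.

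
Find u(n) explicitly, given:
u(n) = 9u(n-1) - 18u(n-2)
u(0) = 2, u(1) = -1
Characteristic equation: x² - 9x + 18 = 0, which factors as (x - (6))(x - (3)) = 0.
Roots r₁ = 6, r₂ = 3 (distinct).
General solution: u(n) = A·(6)^n + B·(3)^n.
From u(0) = 2: A + B = 2.
From u(1) = -1: 6A + 3B = -1.
Solving: A = - \frac{7}{3}, B = \frac{13}{3}.
So u(n) = \frac{13 \cdot 3^{n}}{3} - \frac{7 \cdot 6^{n}}{3}.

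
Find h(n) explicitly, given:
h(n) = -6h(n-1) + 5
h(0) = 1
First-order linear non-homogeneous.
Homogeneous solution: h_h(n) = A·(-6)^n.
Try constant particular solution h_p = K: K = -6K + 5 ⇒ K = \frac{5}{7}.
General: h(n) = A·(-6)^n + \frac{5}{7}.
Apply h(0) = 1: A + \frac{5}{7} = 1 ⇒ A = \frac{2}{7}.
So h(n) = \frac{2 \left(-6\right)^{n}}{7} + \frac{5}{7}.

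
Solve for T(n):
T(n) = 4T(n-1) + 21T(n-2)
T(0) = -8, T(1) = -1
Characteristic equation: x² - 4x - 21 = 0, which factors as (x - (7))(x - (-3)) = 0.
Roots r₁ = 7, r₂ = -3 (distinct).
General solution: T(n) = A·(7)^n + B·(-3)^n.
From T(0) = -8: A + B = -8.
From T(1) = -1: 7A - 3B = -1.
Solving: A = - \frac{5}{2}, B = - \frac{11}{2}.
So T(n) = - \frac{11 \left(-3\right)^{n}}{2} - \frac{5 \cdot 7^{n}}{2}.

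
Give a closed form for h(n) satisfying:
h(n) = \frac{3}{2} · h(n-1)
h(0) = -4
Pure geometric recurrence with ratio \frac{3}{2}.
By induction h(n) = h(0) · (\frac{3}{2})^n = - 4 \left(\frac{3}{2}\right)^{n}.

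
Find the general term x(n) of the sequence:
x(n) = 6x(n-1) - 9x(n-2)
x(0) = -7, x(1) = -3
Characteristic equation: x² - 6x + 9 = 0, which is (x - (3))².
Repeated root r = 3.
General solution: x(n) = (A + Bn)·(3)^n.
From x(0) = -7: A = -7.
From x(1) = -3: (A + B)·(3) = -3 ⇒ B = 6.
So x(n) = \left(6 n - 7\right) \cdot (3)^n.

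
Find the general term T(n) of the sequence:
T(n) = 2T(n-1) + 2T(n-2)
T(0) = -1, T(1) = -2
Characteristic equation: x² - 2x - 2 = 0.
Discriminant Δ = (2)² + 4·(2) = 12.
Roots r₁,₂ = (2 ± √12)/2, so r₁ = 1 + \sqrt{3}, r₂ = 1 - \sqrt{3}.
General solution: T(n) = A·r₁^n + B·r₂^n.
From the initial conditions, A + B = -1 and r₁A + r₂B = -2.
Since r₁ - r₂ = √12: A = (-2 - (-1)r₂)/√12 = - \frac{1}{2} - \frac{\sqrt{3}}{6}, and B = -1 - A = - \frac{1}{2} + \frac{\sqrt{3}}{6}.
So T(n) = \left(- \frac{1}{2} - \frac{\sqrt{3}}{6}\right)\left(1 + \sqrt{3}\right)^n + \left(- \frac{1}{2} + \frac{\sqrt{3}}{6}\right)\left(1 - \sqrt{3}\right)^n.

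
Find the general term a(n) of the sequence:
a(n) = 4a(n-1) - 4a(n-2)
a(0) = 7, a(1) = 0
Characteristic equation: x² - 4x + 4 = 0, which is (x - (2))².
Repeated root r = 2.
General solution: a(n) = (A + Bn)·(2)^n.
From a(0) = 7: A = 7.
From a(1) = 0: (A + B)·(2) = 0 ⇒ B = -7.
So a(n) = \left(7 - 7 n\right) \cdot (2)^n.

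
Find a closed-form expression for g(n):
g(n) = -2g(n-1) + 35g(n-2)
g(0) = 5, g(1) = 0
Characteristic equation: x² + 2x - 35 = 0, which factors as (x - (5))(x - (-7)) = 0.
Roots r₁ = 5, r₂ = -7 (distinct).
General solution: g(n) = A·(5)^n + B·(-7)^n.
From g(0) = 5: A + B = 5.
From g(1) = 0: 5A - 7B = 0.
Solving: A = \frac{35}{12}, B = \frac{25}{12}.
So g(n) = \frac{25 \left(-7\right)^{n}}{12} + \frac{35 \cdot 5^{n}}{12}.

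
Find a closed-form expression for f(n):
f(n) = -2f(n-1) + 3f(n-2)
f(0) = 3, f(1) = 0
Characteristic equation: x² + 2x - 3 = 0, which factors as (x - (1))(x - (-3)) = 0.
Roots r₁ = 1, r₂ = -3 (distinct).
General solution: f(n) = A·(1)^n + B·(-3)^n.
From f(0) = 3: A + B = 3.
From f(1) = 0: A - 3B = 0.
Solving: A = \frac{9}{4}, B = \frac{3}{4}.
So f(n) = \frac{3 \left(-3\right)^{n}}{4} + \frac{9}{4}.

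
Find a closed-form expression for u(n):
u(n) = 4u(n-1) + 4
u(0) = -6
First-order linear non-homogeneous.
Homogeneous solution: u_h(n) = A·(4)^n.
Try constant particular solution u_p = K: K = 4K + 4 ⇒ K = - \frac{4}{3}.
General: u(n) = A·(4)^n - \frac{4}{3}.
Apply u(0) = -6: A - \frac{4}{3} = -6 ⇒ A = - \frac{14}{3}.
So u(n) = - \frac{14 \cdot 4^{n}}{3} - \frac{4}{3}.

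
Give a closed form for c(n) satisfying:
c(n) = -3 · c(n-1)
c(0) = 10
Pure geometric recurrence with ratio -3.
By induction c(n) = c(0) · (-3)^n = 10 \left(-3\right)^{n}.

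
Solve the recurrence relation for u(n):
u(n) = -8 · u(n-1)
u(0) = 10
Pure geometric recurrence with ratio -8.
By induction u(n) = u(0) · (-8)^n = 10 \left(-8\right)^{n}.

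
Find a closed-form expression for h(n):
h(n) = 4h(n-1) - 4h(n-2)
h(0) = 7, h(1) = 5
Characteristic equation: x² - 4x + 4 = 0, which is (x - (2))².
Repeated root r = 2.
General solution: h(n) = (A + Bn)·(2)^n.
From h(0) = 7: A = 7.
From h(1) = 5: (A + B)·(2) = 5 ⇒ B = - \frac{9}{2}.
So h(n) = \left(7 - \frac{9 n}{2}\right) \cdot (2)^n.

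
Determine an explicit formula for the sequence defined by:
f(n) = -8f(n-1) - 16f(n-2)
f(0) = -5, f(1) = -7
Characteristic equation: x² + 8x + 16 = 0, which is (x - (-4))².
Repeated root r = -4.
General solution: f(n) = (A + Bn)·(-4)^n.
From f(0) = -5: A = -5.
From f(1) = -7: (A + B)·(-4) = -7 ⇒ B = \frac{27}{4}.
So f(n) = \left(\frac{27 n}{4} - 5\right) \cdot (-4)^n.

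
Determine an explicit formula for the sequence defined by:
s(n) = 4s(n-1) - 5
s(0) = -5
First-order linear non-homogeneous.
Homogeneous solution: s_h(n) = A·(4)^n.
Try constant particular solution s_p = K: K = 4K - 5 ⇒ K = \frac{5}{3}.
General: s(n) = A·(4)^n + \frac{5}{3}.
Apply s(0) = -5: A + \frac{5}{3} = -5 ⇒ A = - \frac{20}{3}.
So s(n) = \frac{5}{3} - \frac{20 \cdot 4^{n}}{3}.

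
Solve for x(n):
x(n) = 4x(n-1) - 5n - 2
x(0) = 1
First-order linear with linear forcing.
Homogeneous solution: x_h(n) = A·(4)^n.
Try particular x_p(n) = pn + q. Substituting:
  pn + q = 4(p(n-1) + q) - 5n - 2.
Matching the n-coefficient: p = 4p - 5 ⇒ p = \frac{5}{3}.
Matching constants: q = -4p + 4q - 2 ⇒ q = \frac{26}{9}.
General: x(n) = A·(4)^n + \frac{5 n}{3} + \frac{26}{9}.
Apply x(0) = 1: A + \frac{26}{9} = 1 ⇒ A = - \frac{17}{9}.
So x(n) = - \frac{17 \cdot 4^{n}}{9} + \frac{5 n}{3} + \frac{26}{9}.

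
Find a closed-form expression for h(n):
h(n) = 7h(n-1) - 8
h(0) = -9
First-order linear non-homogeneous.
Homogeneous solution: h_h(n) = A·(7)^n.
Try constant particular solution h_p = K: K = 7K - 8 ⇒ K = \frac{4}{3}.
General: h(n) = A·(7)^n + \frac{4}{3}.
Apply h(0) = -9: A + \frac{4}{3} = -9 ⇒ A = - \frac{31}{3}.
So h(n) = \frac{4}{3} - \frac{31 \cdot 7^{n}}{3}.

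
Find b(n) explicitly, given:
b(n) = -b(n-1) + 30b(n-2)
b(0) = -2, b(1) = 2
Characteristic equation: x² + x - 30 = 0, which factors as (x - (5))(x - (-6)) = 0.
Roots r₁ = 5, r₂ = -6 (distinct).
General solution: b(n) = A·(5)^n + B·(-6)^n.
From b(0) = -2: A + B = -2.
From b(1) = 2: 5A - 6B = 2.
Solving: A = - \frac{10}{11}, B = - \frac{12}{11}.
So b(n) = - \frac{12 \left(-6\right)^{n}}{11} - \frac{10 \cdot 5^{n}}{11}.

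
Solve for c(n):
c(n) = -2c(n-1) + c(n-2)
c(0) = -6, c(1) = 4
Characteristic equation: x² + 2x - 1 = 0.
Discriminant Δ = (-2)² + 4·(1) = 8.
Roots r₁,₂ = (-2 ± √8)/2, so r₁ = -1 + \sqrt{2}, r₂ = - \sqrt{2} - 1.
General solution: c(n) = A·r₁^n + B·r₂^n.
From the initial conditions, A + B = -6 and r₁A + r₂B = 4.
Since r₁ - r₂ = √8: A = (4 - (-6)r₂)/√8 = -3 - \frac{\sqrt{2}}{2}, and B = -6 - A = -3 + \frac{\sqrt{2}}{2}.
So c(n) = \left(-3 - \frac{\sqrt{2}}{2}\right)\left(-1 + \sqrt{2}\right)^n + \left(-3 + \frac{\sqrt{2}}{2}\right)\left(- \sqrt{2} - 1\right)^n.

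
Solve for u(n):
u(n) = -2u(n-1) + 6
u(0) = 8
First-order linear non-homogeneous.
Homogeneous solution: u_h(n) = A·(-2)^n.
Try constant particular solution u_p = K: K = -2K + 6 ⇒ K = 2.
General: u(n) = A·(-2)^n + 2.
Apply u(0) = 8: A + 2 = 8 ⇒ A = 6.
So u(n) = 6 \left(-2\right)^{n} + 2.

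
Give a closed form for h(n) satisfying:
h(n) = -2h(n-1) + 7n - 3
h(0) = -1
First-order linear with linear forcing.
Homogeneous solution: h_h(n) = A·(-2)^n.
Try particular h_p(n) = pn + q. Substituting:
  pn + q = -2(p(n-1) + q) + 7n - 3.
Matching the n-coefficient: p = -2p + 7 ⇒ p = \frac{7}{3}.
Matching constants: q = 2p - 2q - 3 ⇒ q = \frac{5}{9}.
General: h(n) = A·(-2)^n + \frac{7 n}{3} + \frac{5}{9}.
Apply h(0) = -1: A + \frac{5}{9} = -1 ⇒ A = - \frac{14}{9}.
So h(n) = - \frac{14 \left(-2\right)^{n}}{9} + \frac{7 n}{3} + \frac{5}{9}.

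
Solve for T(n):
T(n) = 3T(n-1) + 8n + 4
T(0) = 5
First-order linear with linear forcing.
Homogeneous solution: T_h(n) = A·(3)^n.
Try particular T_p(n) = pn + q. Substituting:
  pn + q = 3(p(n-1) + q) + 8n + 4.
Matching the n-coefficient: p = 3p + 8 ⇒ p = -4.
Matching constants: q = -3p + 3q + 4 ⇒ q = -8.
General: T(n) = A·(3)^n - 4 n - 8.
Apply T(0) = 5: A - 8 = 5 ⇒ A = 13.
So T(n) = 13 \cdot 3^{n} - 4 n - 8.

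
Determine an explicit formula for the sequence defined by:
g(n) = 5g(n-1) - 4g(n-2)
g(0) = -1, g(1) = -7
Characteristic equation: x² - 5x + 4 = 0, which factors as (x - (1))(x - (4)) = 0.
Roots r₁ = 1, r₂ = 4 (distinct).
General solution: g(n) = A·(1)^n + B·(4)^n.
From g(0) = -1: A + B = -1.
From g(1) = -7: A + 4B = -7.
Solving: A = 1, B = -2.
So g(n) = 1 - 2 \cdot 4^{n}.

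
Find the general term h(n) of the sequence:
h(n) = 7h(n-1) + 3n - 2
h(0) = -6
First-order linear with linear forcing.
Homogeneous solution: h_h(n) = A·(7)^n.
Try particular h_p(n) = pn + q. Substituting:
  pn + q = 7(p(n-1) + q) + 3n - 2.
Matching the n-coefficient: p = 7p + 3 ⇒ p = - \frac{1}{2}.
Matching constants: q = -7p + 7q - 2 ⇒ q = - \frac{1}{4}.
General: h(n) = A·(7)^n - \frac{n}{2} - \frac{1}{4}.
Apply h(0) = -6: A - \frac{1}{4} = -6 ⇒ A = - \frac{23}{4}.
So h(n) = - \frac{23 \cdot 7^{n}}{4} - \frac{n}{2} - \frac{1}{4}.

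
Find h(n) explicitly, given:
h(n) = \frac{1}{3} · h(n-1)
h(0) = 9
Pure geometric recurrence with ratio \frac{1}{3}.
By induction h(n) = h(0) · (\frac{1}{3})^n = 9 \cdot 3^{- n}.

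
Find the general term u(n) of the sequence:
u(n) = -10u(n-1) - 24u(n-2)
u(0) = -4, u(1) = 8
Characteristic equation: x² + 10x + 24 = 0, which factors as (x - (-4))(x - (-6)) = 0.
Roots r₁ = -4, r₂ = -6 (distinct).
General solution: u(n) = A·(-4)^n + B·(-6)^n.
From u(0) = -4: A + B = -4.
From u(1) = 8: -4A - 6B = 8.
Solving: A = -8, B = 4.
So u(n) = - 8 \left(-4\right)^{n} + 4 \left(-6\right)^{n}.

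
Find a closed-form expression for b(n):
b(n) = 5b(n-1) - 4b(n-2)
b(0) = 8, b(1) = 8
Characteristic equation: x² - 5x + 4 = 0, which factors as (x - (1))(x - (4)) = 0.
Roots r₁ = 1, r₂ = 4 (distinct).
General solution: b(n) = A·(1)^n + B·(4)^n.
From b(0) = 8: A + B = 8.
From b(1) = 8: A + 4B = 8.
Solving: A = 8, B = 0.
So b(n) = 8.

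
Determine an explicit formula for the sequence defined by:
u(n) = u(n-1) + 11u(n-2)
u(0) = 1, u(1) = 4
Characteristic equation: x² - x - 11 = 0.
Discriminant Δ = (1)² + 4·(11) = 45.
Roots r₁,₂ = (1 ± √45)/2, so r₁ = \frac{1}{2} + \frac{3 \sqrt{5}}{2}, r₂ = \frac{1}{2} - \frac{3 \sqrt{5}}{2}.
General solution: u(n) = A·r₁^n + B·r₂^n.
From the initial conditions, A + B = 1 and r₁A + r₂B = 4.
Since r₁ - r₂ = √45: A = (4 - (1)r₂)/√45 = \frac{1}{2} + \frac{7 \sqrt{5}}{30}, and B = 1 - A = \frac{1}{2} - \frac{7 \sqrt{5}}{30}.
So u(n) = \left(\frac{1}{2} + \frac{7 \sqrt{5}}{30}\right)\left(\frac{1}{2} + \frac{3 \sqrt{5}}{2}\right)^n + \left(\frac{1}{2} - \frac{7 \sqrt{5}}{30}\right)\left(\frac{1}{2} - \frac{3 \sqrt{5}}{2}\right)^n.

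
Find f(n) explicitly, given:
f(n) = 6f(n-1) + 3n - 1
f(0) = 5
First-order linear with linear forcing.
Homogeneous solution: f_h(n) = A·(6)^n.
Try particular f_p(n) = pn + q. Substituting:
  pn + q = 6(p(n-1) + q) + 3n - 1.
Matching the n-coefficient: p = 6p + 3 ⇒ p = - \frac{3}{5}.
Matching constants: q = -6p + 6q - 1 ⇒ q = - \frac{13}{25}.
General: f(n) = A·(6)^n - \frac{3 n}{5} - \frac{13}{25}.
Apply f(0) = 5: A - \frac{13}{25} = 5 ⇒ A = \frac{138}{25}.
So f(n) = \frac{138 \cdot 6^{n}}{25} - \frac{3 n}{5} - \frac{13}{25}.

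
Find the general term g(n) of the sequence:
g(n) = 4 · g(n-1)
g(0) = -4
Pure geometric recurrence with ratio 4.
By induction g(n) = g(0) · (4)^n = - 4 \cdot 4^{n}.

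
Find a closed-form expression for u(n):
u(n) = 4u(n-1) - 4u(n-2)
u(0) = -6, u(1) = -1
Characteristic equation: x² - 4x + 4 = 0, which is (x - (2))².
Repeated root r = 2.
General solution: u(n) = (A + Bn)·(2)^n.
From u(0) = -6: A = -6.
From u(1) = -1: (A + B)·(2) = -1 ⇒ B = \frac{11}{2}.
So u(n) = \left(\frac{11 n}{2} - 6\right) \cdot (2)^n.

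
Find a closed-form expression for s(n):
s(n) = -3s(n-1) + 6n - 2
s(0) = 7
First-order linear with linear forcing.
Homogeneous solution: s_h(n) = A·(-3)^n.
Try particular s_p(n) = pn + q. Substituting:
  pn + q = -3(p(n-1) + q) + 6n - 2.
Matching the n-coefficient: p = -3p + 6 ⇒ p = \frac{3}{2}.
Matching constants: q = 3p - 3q - 2 ⇒ q = \frac{5}{8}.
General: s(n) = A·(-3)^n + \frac{3 n}{2} + \frac{5}{8}.
Apply s(0) = 7: A + \frac{5}{8} = 7 ⇒ A = \frac{51}{8}.
So s(n) = \frac{51 \left(-3\right)^{n}}{8} + \frac{3 n}{2} + \frac{5}{8}.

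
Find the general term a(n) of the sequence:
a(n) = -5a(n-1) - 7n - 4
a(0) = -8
First-order linear with linear forcing.
Homogeneous solution: a_h(n) = A·(-5)^n.
Try particular a_p(n) = pn + q. Substituting:
  pn + q = -5(p(n-1) + q) - 7n - 4.
Matching the n-coefficient: p = -5p - 7 ⇒ p = - \frac{7}{6}.
Matching constants: q = 5p - 5q - 4 ⇒ q = - \frac{59}{36}.
General: a(n) = A·(-5)^n - \frac{7 n}{6} - \frac{59}{36}.
Apply a(0) = -8: A - \frac{59}{36} = -8 ⇒ A = - \frac{229}{36}.
So a(n) = - \frac{229 \left(-5\right)^{n}}{36} - \frac{7 n}{6} - \frac{59}{36}.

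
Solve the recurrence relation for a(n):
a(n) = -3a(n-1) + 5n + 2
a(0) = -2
First-order linear with linear forcing.
Homogeneous solution: a_h(n) = A·(-3)^n.
Try particular a_p(n) = pn + q. Substituting:
  pn + q = -3(p(n-1) + q) + 5n + 2.
Matching the n-coefficient: p = -3p + 5 ⇒ p = \frac{5}{4}.
Matching constants: q = 3p - 3q + 2 ⇒ q = \frac{23}{16}.
General: a(n) = A·(-3)^n + \frac{5 n}{4} + \frac{23}{16}.
Apply a(0) = -2: A + \frac{23}{16} = -2 ⇒ A = - \frac{55}{16}.
So a(n) = - \frac{55 \left(-3\right)^{n}}{16} + \frac{5 n}{4} + \frac{23}{16}.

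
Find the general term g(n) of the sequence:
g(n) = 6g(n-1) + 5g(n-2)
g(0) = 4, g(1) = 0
Characteristic equation: x² - 6x - 5 = 0.
Discriminant Δ = (6)² + 4·(5) = 56.
Roots r₁,₂ = (6 ± √56)/2, so r₁ = 3 + \sqrt{14}, r₂ = 3 - \sqrt{14}.
General solution: g(n) = A·r₁^n + B·r₂^n.
From the initial conditions, A + B = 4 and r₁A + r₂B = 0.
Since r₁ - r₂ = √56: A = (0 - (4)r₂)/√56 = 2 - \frac{3 \sqrt{14}}{7}, and B = 4 - A = \frac{3 \sqrt{14}}{7} + 2.
So g(n) = \left(2 - \frac{3 \sqrt{14}}{7}\right)\left(3 + \sqrt{14}\right)^n + \left(\frac{3 \sqrt{14}}{7} + 2\right)\left(3 - \sqrt{14}\right)^n.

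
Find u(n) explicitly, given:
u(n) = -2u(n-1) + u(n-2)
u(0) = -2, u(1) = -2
Characteristic equation: x² + 2x - 1 = 0.
Discriminant Δ = (-2)² + 4·(1) = 8.
Roots r₁,₂ = (-2 ± √8)/2, so r₁ = -1 + \sqrt{2}, r₂ = - \sqrt{2} - 1.
General solution: u(n) = A·r₁^n + B·r₂^n.
From the initial conditions, A + B = -2 and r₁A + r₂B = -2.
Since r₁ - r₂ = √8: A = (-2 - (-2)r₂)/√8 = - \sqrt{2} - 1, and B = -2 - A = -1 + \sqrt{2}.
So u(n) = \left(- \sqrt{2} - 1\right)\left(-1 + \sqrt{2}\right)^n + \left(-1 + \sqrt{2}\right)\left(- \sqrt{2} - 1\right)^n.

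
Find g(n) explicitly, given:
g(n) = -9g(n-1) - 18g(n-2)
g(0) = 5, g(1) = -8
Characteristic equation: x² + 9x + 18 = 0, which factors as (x - (-6))(x - (-3)) = 0.
Roots r₁ = -6, r₂ = -3 (distinct).
General solution: g(n) = A·(-6)^n + B·(-3)^n.
From g(0) = 5: A + B = 5.
From g(1) = -8: -6A - 3B = -8.
Solving: A = - \frac{7}{3}, B = \frac{22}{3}.
So g(n) = \frac{22 \left(-3\right)^{n}}{3} - \frac{7 \left(-6\right)^{n}}{3}.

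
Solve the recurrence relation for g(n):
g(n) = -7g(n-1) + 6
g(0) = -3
First-order linear non-homogeneous.
Homogeneous solution: g_h(n) = A·(-7)^n.
Try constant particular solution g_p = K: K = -7K + 6 ⇒ K = \frac{3}{4}.
General: g(n) = A·(-7)^n + \frac{3}{4}.
Apply g(0) = -3: A + \frac{3}{4} = -3 ⇒ A = - \frac{15}{4}.
So g(n) = \frac{3}{4} - \frac{15 \left(-7\right)^{n}}{4}.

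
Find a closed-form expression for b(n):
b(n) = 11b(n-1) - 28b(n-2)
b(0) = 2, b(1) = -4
Characteristic equation: x² - 11x + 28 = 0, which factors as (x - (7))(x - (4)) = 0.
Roots r₁ = 7, r₂ = 4 (distinct).
General solution: b(n) = A·(7)^n + B·(4)^n.
From b(0) = 2: A + B = 2.
From b(1) = -4: 7A + 4B = -4.
Solving: A = -4, B = 6.
So b(n) = 6 \cdot 4^{n} - 4 \cdot 7^{n}.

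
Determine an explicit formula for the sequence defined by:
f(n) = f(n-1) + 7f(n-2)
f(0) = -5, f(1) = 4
Characteristic equation: x² - x - 7 = 0.
Discriminant Δ = (1)² + 4·(7) = 29.
Roots r₁,₂ = (1 ± √29)/2, so r₁ = \frac{1}{2} + \frac{\sqrt{29}}{2}, r₂ = \frac{1}{2} - \frac{\sqrt{29}}{2}.
General solution: f(n) = A·r₁^n + B·r₂^n.
From the initial conditions, A + B = -5 and r₁A + r₂B = 4.
Since r₁ - r₂ = √29: A = (4 - (-5)r₂)/√29 = - \frac{5}{2} + \frac{13 \sqrt{29}}{58}, and B = -5 - A = - \frac{5}{2} - \frac{13 \sqrt{29}}{58}.
So f(n) = \left(- \frac{5}{2} + \frac{13 \sqrt{29}}{58}\right)\left(\frac{1}{2} + \frac{\sqrt{29}}{2}\right)^n + \left(- \frac{5}{2} - \frac{13 \sqrt{29}}{58}\right)\left(\frac{1}{2} - \frac{\sqrt{29}}{2}\right)^n.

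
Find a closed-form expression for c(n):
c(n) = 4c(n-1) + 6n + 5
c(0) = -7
First-order linear with linear forcing.
Homogeneous solution: c_h(n) = A·(4)^n.
Try particular c_p(n) = pn + q. Substituting:
  pn + q = 4(p(n-1) + q) + 6n + 5.
Matching the n-coefficient: p = 4p + 6 ⇒ p = -2.
Matching constants: q = -4p + 4q + 5 ⇒ q = - \frac{13}{3}.
General: c(n) = A·(4)^n - 2 n - \frac{13}{3}.
Apply c(0) = -7: A - \frac{13}{3} = -7 ⇒ A = - \frac{8}{3}.
So c(n) = - \frac{8 \cdot 4^{n}}{3} - 2 n - \frac{13}{3}.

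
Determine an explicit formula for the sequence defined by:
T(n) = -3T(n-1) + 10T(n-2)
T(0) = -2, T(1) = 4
Characteristic equation: x² + 3x - 10 = 0, which factors as (x - (-5))(x - (2)) = 0.
Roots r₁ = -5, r₂ = 2 (distinct).
General solution: T(n) = A·(-5)^n + B·(2)^n.
From T(0) = -2: A + B = -2.
From T(1) = 4: -5A + 2B = 4.
Solving: A = - \frac{8}{7}, B = - \frac{6}{7}.
So T(n) = - \frac{8 \left(-5\right)^{n}}{7} - \frac{6 \cdot 2^{n}}{7}.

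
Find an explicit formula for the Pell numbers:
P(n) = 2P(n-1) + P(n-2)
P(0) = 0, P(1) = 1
This is the Pell sequence.
Characteristic equation: x² - 2x - 1 = 0; roots r₁ = 1 + \sqrt{2}, r₂ = 1 - \sqrt{2}.
General: P(n) = A·r₁^n + B·r₂^n. Solving with P(0)=0, P(1)=1 gives A = \frac{\sqrt{2}}{4}, B = - \frac{\sqrt{2}}{4}.
So P(n) = \frac{\sqrt{2} \left(- \left(1 - \sqrt{2}\right)^{n} + \left(1 + \sqrt{2}\right)^{n}\right)}{4}.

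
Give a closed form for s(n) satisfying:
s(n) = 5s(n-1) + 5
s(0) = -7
First-order linear non-homogeneous.
Homogeneous solution: s_h(n) = A·(5)^n.
Try constant particular solution s_p = K: K = 5K + 5 ⇒ K = - \frac{5}{4}.
General: s(n) = A·(5)^n - \frac{5}{4}.
Apply s(0) = -7: A - \frac{5}{4} = -7 ⇒ A = - \frac{23}{4}.
So s(n) = - \frac{23 \cdot 5^{n}}{4} - \frac{5}{4}.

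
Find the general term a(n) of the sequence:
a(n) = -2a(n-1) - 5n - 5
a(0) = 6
First-order linear with linear forcing.
Homogeneous solution: a_h(n) = A·(-2)^n.
Try particular a_p(n) = pn + q. Substituting:
  pn + q = -2(p(n-1) + q) - 5n - 5.
Matching the n-coefficient: p = -2p - 5 ⇒ p = - \frac{5}{3}.
Matching constants: q = 2p - 2q - 5 ⇒ q = - \frac{25}{9}.
General: a(n) = A·(-2)^n - \frac{5 n}{3} - \frac{25}{9}.
Apply a(0) = 6: A - \frac{25}{9} = 6 ⇒ A = \frac{79}{9}.
So a(n) = \frac{79 \left(-2\right)^{n}}{9} - \frac{5 n}{3} - \frac{25}{9}.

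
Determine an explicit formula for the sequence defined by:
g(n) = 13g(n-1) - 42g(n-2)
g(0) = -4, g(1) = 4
Characteristic equation: x² - 13x + 42 = 0, which factors as (x - (6))(x - (7)) = 0.
Roots r₁ = 6, r₂ = 7 (distinct).
General solution: g(n) = A·(6)^n + B·(7)^n.
From g(0) = -4: A + B = -4.
From g(1) = 4: 6A + 7B = 4.
Solving: A = -32, B = 28.
So g(n) = - 32 \cdot 6^{n} + 28 \cdot 7^{n}.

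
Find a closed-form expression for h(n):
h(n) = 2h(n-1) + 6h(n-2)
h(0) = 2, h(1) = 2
Characteristic equation: x² - 2x - 6 = 0.
Discriminant Δ = (2)² + 4·(6) = 28.
Roots r₁,₂ = (2 ± √28)/2, so r₁ = 1 + \sqrt{7}, r₂ = 1 - \sqrt{7}.
General solution: h(n) = A·r₁^n + B·r₂^n.
From the initial conditions, A + B = 2 and r₁A + r₂B = 2.
Since r₁ - r₂ = √28: A = (2 - (2)r₂)/√28 = 1, and B = 2 - A = 1.
So h(n) = \left(1\right)\left(1 + \sqrt{7}\right)^n + \left(1\right)\left(1 - \sqrt{7}\right)^n.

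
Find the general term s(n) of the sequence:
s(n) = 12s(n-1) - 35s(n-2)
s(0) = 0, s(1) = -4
Characteristic equation: x² - 12x + 35 = 0, which factors as (x - (5))(x - (7)) = 0.
Roots r₁ = 5, r₂ = 7 (distinct).
General solution: s(n) = A·(5)^n + B·(7)^n.
From s(0) = 0: A + B = 0.
From s(1) = -4: 5A + 7B = -4.
Solving: A = 2, B = -2.
So s(n) = 2 \cdot 5^{n} - 2 \cdot 7^{n}.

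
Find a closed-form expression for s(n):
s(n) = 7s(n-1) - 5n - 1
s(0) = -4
First-order linear with linear forcing.
Homogeneous solution: s_h(n) = A·(7)^n.
Try particular s_p(n) = pn + q. Substituting:
  pn + q = 7(p(n-1) + q) - 5n - 1.
Matching the n-coefficient: p = 7p - 5 ⇒ p = \frac{5}{6}.
Matching constants: q = -7p + 7q - 1 ⇒ q = \frac{41}{36}.
General: s(n) = A·(7)^n + \frac{5 n}{6} + \frac{41}{36}.
Apply s(0) = -4: A + \frac{41}{36} = -4 ⇒ A = - \frac{185}{36}.
So s(n) = - \frac{185 \cdot 7^{n}}{36} + \frac{5 n}{6} + \frac{41}{36}.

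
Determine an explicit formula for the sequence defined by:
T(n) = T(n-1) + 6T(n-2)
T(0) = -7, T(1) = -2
Characteristic equation: x² - x - 6 = 0, which factors as (x - (3))(x - (-2)) = 0.
Roots r₁ = 3, r₂ = -2 (distinct).
General solution: T(n) = A·(3)^n + B·(-2)^n.
From T(0) = -7: A + B = -7.
From T(1) = -2: 3A - 2B = -2.
Solving: A = - \frac{16}{5}, B = - \frac{19}{5}.
So T(n) = - \frac{19 \left(-2\right)^{n}}{5} - \frac{16 \cdot 3^{n}}{5}.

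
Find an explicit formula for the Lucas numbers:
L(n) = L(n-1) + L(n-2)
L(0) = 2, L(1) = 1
This is the Lucas sequence.
Characteristic equation: x² - x - 1 = 0; roots r₁ = \frac{1}{2} + \frac{\sqrt{5}}{2}, r₂ = \frac{1}{2} - \frac{\sqrt{5}}{2}.
General: L(n) = A·r₁^n + B·r₂^n. Solving with L(0)=2, L(1)=1 gives A = 1, B = 1.
So L(n) = 2^{- n} \left(\left(1 - \sqrt{5}\right)^{n} + \left(1 + \sqrt{5}\right)^{n}\right).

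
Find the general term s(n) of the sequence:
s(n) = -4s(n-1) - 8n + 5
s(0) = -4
First-order linear with linear forcing.
Homogeneous solution: s_h(n) = A·(-4)^n.
Try particular s_p(n) = pn + q. Substituting:
  pn + q = -4(p(n-1) + q) - 8n + 5.
Matching the n-coefficient: p = -4p - 8 ⇒ p = - \frac{8}{5}.
Matching constants: q = 4p - 4q + 5 ⇒ q = - \frac{7}{25}.
General: s(n) = A·(-4)^n - \frac{8 n}{5} - \frac{7}{25}.
Apply s(0) = -4: A - \frac{7}{25} = -4 ⇒ A = - \frac{93}{25}.
So s(n) = - \frac{93 \left(-4\right)^{n}}{25} - \frac{8 n}{5} - \frac{7}{25}.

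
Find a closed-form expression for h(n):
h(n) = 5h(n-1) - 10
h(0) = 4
First-order linear non-homogeneous.
Homogeneous solution: h_h(n) = A·(5)^n.
Try constant particular solution h_p = K: K = 5K - 10 ⇒ K = \frac{5}{2}.
General: h(n) = A·(5)^n + \frac{5}{2}.
Apply h(0) = 4: A + \frac{5}{2} = 4 ⇒ A = \frac{3}{2}.
So h(n) = \frac{3 \cdot 5^{n}}{2} + \frac{5}{2}.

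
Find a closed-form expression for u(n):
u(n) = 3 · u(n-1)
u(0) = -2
Pure geometric recurrence with ratio 3.
By induction u(n) = u(0) · (3)^n = - 2 \cdot 3^{n}.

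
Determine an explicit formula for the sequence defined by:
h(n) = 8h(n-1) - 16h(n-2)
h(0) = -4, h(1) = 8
Characteristic equation: x² - 8x + 16 = 0, which is (x - (4))².
Repeated root r = 4.
General solution: h(n) = (A + Bn)·(4)^n.
From h(0) = -4: A = -4.
From h(1) = 8: (A + B)·(4) = 8 ⇒ B = 6.
So h(n) = \left(6 n - 4\right) \cdot (4)^n.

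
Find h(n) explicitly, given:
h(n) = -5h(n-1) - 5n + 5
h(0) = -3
First-order linear with linear forcing.
Homogeneous solution: h_h(n) = A·(-5)^n.
Try particular h_p(n) = pn + q. Substituting:
  pn + q = -5(p(n-1) + q) - 5n + 5.
Matching the n-coefficient: p = -5p - 5 ⇒ p = - \frac{5}{6}.
Matching constants: q = 5p - 5q + 5 ⇒ q = \frac{5}{36}.
General: h(n) = A·(-5)^n - \frac{5 n}{6} + \frac{5}{36}.
Apply h(0) = -3: A + \frac{5}{36} = -3 ⇒ A = - \frac{113}{36}.
So h(n) = - \frac{113 \left(-5\right)^{n}}{36} - \frac{5 n}{6} + \frac{5}{36}.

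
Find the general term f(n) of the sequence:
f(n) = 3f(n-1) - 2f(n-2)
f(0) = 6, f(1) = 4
Characteristic equation: x² - 3x + 2 = 0, which factors as (x - (1))(x - (2)) = 0.
Roots r₁ = 1, r₂ = 2 (distinct).
General solution: f(n) = A·(1)^n + B·(2)^n.
From f(0) = 6: A + B = 6.
From f(1) = 4: A + 2B = 4.
Solving: A = 8, B = -2.
So f(n) = 8 - 2 \cdot 2^{n}.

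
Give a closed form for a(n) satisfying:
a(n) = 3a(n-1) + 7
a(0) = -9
First-order linear non-homogeneous.
Homogeneous solution: a_h(n) = A·(3)^n.
Try constant particular solution a_p = K: K = 3K + 7 ⇒ K = - \frac{7}{2}.
General: a(n) = A·(3)^n - \frac{7}{2}.
Apply a(0) = -9: A - \frac{7}{2} = -9 ⇒ A = - \frac{11}{2}.
So a(n) = - \frac{11 \cdot 3^{n}}{2} - \frac{7}{2}.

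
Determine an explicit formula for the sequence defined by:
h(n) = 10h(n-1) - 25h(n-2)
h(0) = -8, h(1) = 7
Characteristic equation: x² - 10x + 25 = 0, which is (x - (5))².
Repeated root r = 5.
General solution: h(n) = (A + Bn)·(5)^n.
From h(0) = -8: A = -8.
From h(1) = 7: (A + B)·(5) = 7 ⇒ B = \frac{47}{5}.
So h(n) = \left(\frac{47 n}{5} - 8\right) \cdot (5)^n.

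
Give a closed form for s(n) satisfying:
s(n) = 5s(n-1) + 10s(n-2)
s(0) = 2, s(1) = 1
Characteristic equation: x² - 5x - 10 = 0.
Discriminant Δ = (5)² + 4·(10) = 65.
Roots r₁,₂ = (5 ± √65)/2, so r₁ = \frac{5}{2} + \frac{\sqrt{65}}{2}, r₂ = \frac{5}{2} - \frac{\sqrt{65}}{2}.
General solution: s(n) = A·r₁^n + B·r₂^n.
From the initial conditions, A + B = 2 and r₁A + r₂B = 1.
Since r₁ - r₂ = √65: A = (1 - (2)r₂)/√65 = 1 - \frac{4 \sqrt{65}}{65}, and B = 2 - A = \frac{4 \sqrt{65}}{65} + 1.
So s(n) = \left(1 - \frac{4 \sqrt{65}}{65}\right)\left(\frac{5}{2} + \frac{\sqrt{65}}{2}\right)^n + \left(\frac{4 \sqrt{65}}{65} + 1\right)\left(\frac{5}{2} - \frac{\sqrt{65}}{2}\right)^n.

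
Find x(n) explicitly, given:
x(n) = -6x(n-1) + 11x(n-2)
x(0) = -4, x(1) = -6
Characteristic equation: x² + 6x - 11 = 0.
Discriminant Δ = (-6)² + 4·(11) = 80.
Roots r₁,₂ = (-6 ± √80)/2, so r₁ = -3 + 2 \sqrt{5}, r₂ = - 2 \sqrt{5} - 3.
General solution: x(n) = A·r₁^n + B·r₂^n.
From the initial conditions, A + B = -4 and r₁A + r₂B = -6.
Since r₁ - r₂ = √80: A = (-6 - (-4)r₂)/√80 = - \frac{9 \sqrt{5}}{10} - 2, and B = -4 - A = -2 + \frac{9 \sqrt{5}}{10}.
So x(n) = \left(- \frac{9 \sqrt{5}}{10} - 2\right)\left(-3 + 2 \sqrt{5}\right)^n + \left(-2 + \frac{9 \sqrt{5}}{10}\right)\left(- 2 \sqrt{5} - 3\right)^n.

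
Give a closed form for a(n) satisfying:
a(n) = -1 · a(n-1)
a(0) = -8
Pure geometric recurrence with ratio -1.
By induction a(n) = a(0) · (-1)^n = - 8 \left(-1\right)^{n}.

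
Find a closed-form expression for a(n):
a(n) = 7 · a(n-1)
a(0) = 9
Pure geometric recurrence with ratio 7.
By induction a(n) = a(0) · (7)^n = 9 \cdot 7^{n}.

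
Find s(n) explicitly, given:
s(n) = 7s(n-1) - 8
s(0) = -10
First-order linear non-homogeneous.
Homogeneous solution: s_h(n) = A·(7)^n.
Try constant particular solution s_p = K: K = 7K - 8 ⇒ K = \frac{4}{3}.
General: s(n) = A·(7)^n + \frac{4}{3}.
Apply s(0) = -10: A + \frac{4}{3} = -10 ⇒ A = - \frac{34}{3}.
So s(n) = \frac{4}{3} - \frac{34 \cdot 7^{n}}{3}.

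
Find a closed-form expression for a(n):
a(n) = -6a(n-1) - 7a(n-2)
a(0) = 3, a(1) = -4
Characteristic equation: x² + 6x + 7 = 0.
Discriminant Δ = (-6)² + 4·(-7) = 8.
Roots r₁,₂ = (-6 ± √8)/2, so r₁ = -3 + \sqrt{2}, r₂ = -3 - \sqrt{2}.
General solution: a(n) = A·r₁^n + B·r₂^n.
From the initial conditions, A + B = 3 and r₁A + r₂B = -4.
Since r₁ - r₂ = √8: A = (-4 - (3)r₂)/√8 = \frac{3}{2} + \frac{5 \sqrt{2}}{4}, and B = 3 - A = \frac{3}{2} - \frac{5 \sqrt{2}}{4}.
So a(n) = \left(\frac{3}{2} + \frac{5 \sqrt{2}}{4}\right)\left(-3 + \sqrt{2}\right)^n + \left(\frac{3}{2} - \frac{5 \sqrt{2}}{4}\right)\left(-3 - \sqrt{2}\right)^n.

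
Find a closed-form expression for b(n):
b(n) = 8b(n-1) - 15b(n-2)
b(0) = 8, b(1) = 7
Characteristic equation: x² - 8x + 15 = 0, which factors as (x - (3))(x - (5)) = 0.
Roots r₁ = 3, r₂ = 5 (distinct).
General solution: b(n) = A·(3)^n + B·(5)^n.
From b(0) = 8: A + B = 8.
From b(1) = 7: 3A + 5B = 7.
Solving: A = \frac{33}{2}, B = - \frac{17}{2}.
So b(n) = \frac{33 \cdot 3^{n}}{2} - \frac{17 \cdot 5^{n}}{2}.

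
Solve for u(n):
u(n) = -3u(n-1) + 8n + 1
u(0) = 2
First-order linear with linear forcing.
Homogeneous solution: u_h(n) = A·(-3)^n.
Try particular u_p(n) = pn + q. Substituting:
  pn + q = -3(p(n-1) + q) + 8n + 1.
Matching the n-coefficient: p = -3p + 8 ⇒ p = 2.
Matching constants: q = 3p - 3q + 1 ⇒ q = \frac{7}{4}.
General: u(n) = A·(-3)^n + 2 n + \frac{7}{4}.
Apply u(0) = 2: A + \frac{7}{4} = 2 ⇒ A = \frac{1}{4}.
So u(n) = \frac{\left(-3\right)^{n}}{4} + 2 n + \frac{7}{4}.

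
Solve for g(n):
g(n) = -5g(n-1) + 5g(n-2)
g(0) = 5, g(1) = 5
Characteristic equation: x² + 5x - 5 = 0.
Discriminant Δ = (-5)² + 4·(5) = 45.
Roots r₁,₂ = (-5 ± √45)/2, so r₁ = - \frac{5}{2} + \frac{3 \sqrt{5}}{2}, r₂ = - \frac{3 \sqrt{5}}{2} - \frac{5}{2}.
General solution: g(n) = A·r₁^n + B·r₂^n.
From the initial conditions, A + B = 5 and r₁A + r₂B = 5.
Since r₁ - r₂ = √45: A = (5 - (5)r₂)/√45 = \frac{5}{2} + \frac{7 \sqrt{5}}{6}, and B = 5 - A = \frac{5}{2} - \frac{7 \sqrt{5}}{6}.
So g(n) = \left(\frac{5}{2} + \frac{7 \sqrt{5}}{6}\right)\left(- \frac{5}{2} + \frac{3 \sqrt{5}}{2}\right)^n + \left(\frac{5}{2} - \frac{7 \sqrt{5}}{6}\right)\left(- \frac{3 \sqrt{5}}{2} - \frac{5}{2}\right)^n.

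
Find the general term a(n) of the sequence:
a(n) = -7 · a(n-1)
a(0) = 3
Pure geometric recurrence with ratio -7.
By induction a(n) = a(0) · (-7)^n = 3 \left(-7\right)^{n}.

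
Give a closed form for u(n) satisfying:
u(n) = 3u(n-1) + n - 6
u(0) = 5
First-order linear with linear forcing.
Homogeneous solution: u_h(n) = A·(3)^n.
Try particular u_p(n) = pn + q. Substituting:
  pn + q = 3(p(n-1) + q) + n - 6.
Matching the n-coefficient: p = 3p + 1 ⇒ p = - \frac{1}{2}.
Matching constants: q = -3p + 3q - 6 ⇒ q = \frac{9}{4}.
General: u(n) = A·(3)^n - \frac{n}{2} + \frac{9}{4}.
Apply u(0) = 5: A + \frac{9}{4} = 5 ⇒ A = \frac{11}{4}.
So u(n) = \frac{11 \cdot 3^{n}}{4} - \frac{n}{2} + \frac{9}{4}.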